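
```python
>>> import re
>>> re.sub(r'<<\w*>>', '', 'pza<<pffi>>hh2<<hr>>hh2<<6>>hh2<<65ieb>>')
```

'pzahh2hh2hh2'

Matches: at [3:11] → '<<pffi>>'; at [14:20] → '<<hr>>'; at [23:28] → '<<6>>'; at [31:40] → '<<65ieb>>'.
Each match is replaced by ''.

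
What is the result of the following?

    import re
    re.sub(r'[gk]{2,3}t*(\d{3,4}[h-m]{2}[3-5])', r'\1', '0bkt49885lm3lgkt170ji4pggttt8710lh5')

'0bkt49885lm3l170ji4p8710lh5'

This matches 2 to 3 of one of [gk], then zero or more of the literal 't'; then 3 to 4 of a digit, then exactly 2 of a character in [h-m], then a character in [3-5] (captured).
Matches: at [13:22] → 'gkt170ji4'; at [23:35] → 'ggttt8710lh5'.
Each match is replaced using the text its own group 1 captured.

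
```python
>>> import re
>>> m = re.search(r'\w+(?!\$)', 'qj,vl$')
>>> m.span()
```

(0, 2)

The negative lookaround is zero-width — it rules out positions where the adjacent text would match, without consuming anything.
The match spans [0:2] → 'qj'.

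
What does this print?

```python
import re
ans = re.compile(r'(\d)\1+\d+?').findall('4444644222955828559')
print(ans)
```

The backreference `\1` re-matches whatever the first group consumed, character for character.
Scanning left to right: at [0:5] match '44446', group 1 = '4'; at [5:8] match '442', group 1 = '4'; at [8:11] match '229', group 1 = '2'; at [11:14] match '558', group 1 = '5'; at [16:19] match '559', group 1 = '5'.
One capturing group, so `findall` returns just the captured substring from each match — 5 in all.

['4', '4', '2', '5', '5']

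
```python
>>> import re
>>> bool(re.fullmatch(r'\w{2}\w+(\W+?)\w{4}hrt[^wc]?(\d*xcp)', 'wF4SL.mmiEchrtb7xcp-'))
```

False

The pattern matches exactly 2 of a word character, then one or more of a word character; then one or more of a non-word character (lazy) (captured); then exactly 4 of a word character, then the literal 'hrt', then optionally any character except [wc]; then zero or more of a digit, then the literal 'xcp' (captured).
For `fullmatch`, every character of the input must be accounted for by the pattern.
Here the pattern can't cover the whole string, so the call returns None, and `bool(None)` is False.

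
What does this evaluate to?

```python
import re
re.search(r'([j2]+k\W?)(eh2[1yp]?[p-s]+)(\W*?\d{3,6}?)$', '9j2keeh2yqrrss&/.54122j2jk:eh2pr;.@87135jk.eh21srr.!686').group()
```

The match spans [40:55] → 'jk.eh21srr.!686'.

'jk.eh21srr.!686'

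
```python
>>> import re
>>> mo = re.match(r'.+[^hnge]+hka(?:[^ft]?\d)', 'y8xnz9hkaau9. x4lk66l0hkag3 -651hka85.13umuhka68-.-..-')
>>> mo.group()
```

'y8xnz9hkaau9. x4lk66l0hkag3 -651hka85.13umuhka68'

The pattern matches one or more of any character, then one or more of any character except [hnge], then the literal 'hka'; then optionally any character except [ft], then a digit (non-capturing group).
`re.match` won't scan ahead — the pattern has to work from the very first character.
The match spans [0:48] → 'y8xnz9hkaau9. x4lk66l0hkag3 -651hka85.13umuhka68'.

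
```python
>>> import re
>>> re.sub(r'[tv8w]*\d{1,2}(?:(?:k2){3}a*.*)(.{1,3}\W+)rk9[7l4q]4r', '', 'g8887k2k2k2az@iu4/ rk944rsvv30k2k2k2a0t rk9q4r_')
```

The pattern matches zero or more of one of [tv8w], then 1 to 2 of a digit; then the literal 'k2' repeated 3 times, then zero or more of a literal 'a', then zero or more of any character (non-capturing group); then 1 to 3 of any character, then one or more of a non-word character (captured); then the literal 'rk9', then one of [7l4q], then the literal '4r'.
Matches: at [1:46] → '8887k2k2k2az@iu4/ rk944rsvv30k2k2k2a0t rk9q4r'.
`sub` substitutes '' at each match site.

'g_'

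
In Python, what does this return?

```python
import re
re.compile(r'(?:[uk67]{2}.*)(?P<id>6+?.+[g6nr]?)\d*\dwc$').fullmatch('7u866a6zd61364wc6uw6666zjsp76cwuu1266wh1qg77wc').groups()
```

The pattern matches exactly 2 of one of [uk67], then zero or more of any character (non-capturing group); then one or more of the literal '6' (lazy), then one or more of any character, then optionally one of [g6nr] (captured as 'id'); then zero or more of a digit, then a digit, then the literal 'wc'; then anchored at the end.
`re.fullmatch` requires the pattern to consume the entire string.
The match spans [0:46] → '7u866a6zd61364wc6uw6666zjsp76cwuu1266wh1qg77wc'.
Captured: group 1 = '6wh1qg7'.

('6wh1qg7',)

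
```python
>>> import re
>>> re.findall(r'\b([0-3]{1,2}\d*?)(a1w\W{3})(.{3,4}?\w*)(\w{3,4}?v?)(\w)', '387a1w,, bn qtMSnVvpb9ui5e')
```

[('387', 'a1w,, ', 'bn qtMSnVvpb9', 'ui5', 'e')]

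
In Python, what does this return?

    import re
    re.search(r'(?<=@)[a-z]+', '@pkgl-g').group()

'pkgl'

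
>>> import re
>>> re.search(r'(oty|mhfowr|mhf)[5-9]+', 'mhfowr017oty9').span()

The match spans [9:13] → 'oty9'.

(9, 13)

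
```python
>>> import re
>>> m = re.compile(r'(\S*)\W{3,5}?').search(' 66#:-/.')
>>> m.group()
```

'66#:-/.'

This matches zero or more of a non-whitespace character (captured); then 3 to 5 of a non-word character (lazy).
`search` walks the string left to right and returns the first match it finds.
The match spans [1:8] → '66#:-/.'.
Captured: group 1 = '66#:'.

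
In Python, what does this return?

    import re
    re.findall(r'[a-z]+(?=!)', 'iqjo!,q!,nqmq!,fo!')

['iqjo', 'q', 'nqmq', 'fo']

The `(?=…)`/`(?<=…)` assertion just peeks at neighbouring text; it doesn't advance the match position.
Matches: at [0:4] → 'iqjo'; at [6:7] → 'q'; at [9:13] → 'nqmq'; at [15:17] → 'fo'.
No capturing groups, so `findall` returns the 4 full match strings.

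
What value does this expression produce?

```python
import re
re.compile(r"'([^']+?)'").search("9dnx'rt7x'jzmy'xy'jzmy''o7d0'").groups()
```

('rt7x',)

`re.search` scans for the first position where the pattern succeeds.
The match spans [4:10] → "'rt7x'".
Captured: group 1 = 'rt7x'.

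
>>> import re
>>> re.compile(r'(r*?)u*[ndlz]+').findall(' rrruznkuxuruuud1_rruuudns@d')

['rrr', 'r', 'rr', '']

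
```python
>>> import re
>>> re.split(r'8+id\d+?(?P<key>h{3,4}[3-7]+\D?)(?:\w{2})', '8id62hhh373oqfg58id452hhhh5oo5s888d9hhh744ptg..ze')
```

This matches one or more of the literal '8', then the literal 'id', then one or more of a digit (lazy); then 3 to 4 of the literal 'h', then one or more of a character in [3-7], then optionally a non-digit (captured as 'key'); then exactly 2 of a word character (non-capturing group).
With a capturing group present, the delimiter's captured portion is kept in the result list.

['', 'hhh373o', 'g5', 'hhhh5o', 's888d9hhh744ptg..ze']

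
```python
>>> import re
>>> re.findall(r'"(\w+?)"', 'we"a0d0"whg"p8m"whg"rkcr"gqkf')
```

['a0d0', 'p8m', 'rkcr']

One capturing group, so `findall` returns just the captured substring from each match — 3 in all.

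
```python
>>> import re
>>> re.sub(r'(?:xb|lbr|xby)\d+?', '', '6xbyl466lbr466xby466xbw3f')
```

'6xbyl4666666xbw3f'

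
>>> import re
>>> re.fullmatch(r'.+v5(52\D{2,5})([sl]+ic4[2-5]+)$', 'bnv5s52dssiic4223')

This matches one or more of any character, then the literal 'v5'; then the literal '52', then 2 to 5 of a non-digit (captured); then one or more of one of [sl], then the literal 'ic4', then one or more of a character in [2-5] (captured); then anchored at the end.
`re.fullmatch` is like wrapping the pattern in `^…$` (in single-line mode).
Here the string isn't matched end-to-end, so the call returns None.

None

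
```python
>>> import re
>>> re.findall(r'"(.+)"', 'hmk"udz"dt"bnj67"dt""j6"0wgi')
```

['udz"dt"bnj67"dt""j6']

With a single group, `findall` returns only what that group captured — 1 item.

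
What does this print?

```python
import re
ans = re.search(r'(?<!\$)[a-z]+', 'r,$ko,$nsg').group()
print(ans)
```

The negative lookahead/lookbehind blocks any match where the forbidden context is present.
The match spans [0:1] → 'r'.

r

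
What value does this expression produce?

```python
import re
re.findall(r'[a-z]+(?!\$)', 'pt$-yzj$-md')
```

`(?!…)`/`(?<!…)` only lets a position through if the neighbouring text does NOT match; no characters are consumed.
Since nothing is captured, `findall` lists the 3 matched substrings directly.

['p', 'yz', 'md']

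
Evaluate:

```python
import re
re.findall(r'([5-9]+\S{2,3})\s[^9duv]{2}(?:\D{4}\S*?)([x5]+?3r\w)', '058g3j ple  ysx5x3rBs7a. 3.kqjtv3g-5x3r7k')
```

[('58g3j', 'x5x3rB'), ('7a.', '5x3r7')]

Pattern: one or more of a character in [5-9], then 2 to 3 of a non-whitespace character (captured); then whitespace, then exactly 2 of any character except [9duv]; then exactly 4 of a non-digit, then zero or more of a non-whitespace character (lazy) (non-capturing group); then one or more of one of [x5] (lazy), then the literal '3r', then a word character (captured).
Scanning left to right: at [1:20] match '58g3j ple  ysx5x3rB', groups = ('58g3j', 'x5x3rB'); at [21:40] match '7a. 3.kqjtv3g-5x3r7', groups = ('7a.', '5x3r7').
With 2 capturing groups, `findall` returns a 2-tuple per match.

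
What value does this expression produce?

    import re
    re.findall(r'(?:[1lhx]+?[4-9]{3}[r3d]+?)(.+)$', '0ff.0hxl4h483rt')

[]

Pattern: one or more of one of [1lhx] (lazy), then exactly 3 of a character in [4-9], then one or more of one of [r3d] (lazy) (non-capturing group); then one or more of any character (captured); then anchored at the end.
One capturing group, so `findall` returns just the captured substring from each match — 0 in all.
Nothing in the string satisfies the pattern, so the list is empty.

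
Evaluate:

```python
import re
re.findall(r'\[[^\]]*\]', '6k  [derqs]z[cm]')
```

['[derqs]', '[cm]']

Matches: at [4:11] → '[derqs]'; at [12:16] → '[cm]'.
No capturing groups, so `findall` returns the 2 full match strings.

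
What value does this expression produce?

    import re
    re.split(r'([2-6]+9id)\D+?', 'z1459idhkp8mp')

['z1', '459id', 'kp8mp']

Pattern: one or more of a character in [2-6], then the literal '9id' (captured); then one or more of a non-digit (lazy).
Matches to split on: at [2:8] → '459idh'.
With a capturing group present, the delimiter's captured portion is kept in the result list.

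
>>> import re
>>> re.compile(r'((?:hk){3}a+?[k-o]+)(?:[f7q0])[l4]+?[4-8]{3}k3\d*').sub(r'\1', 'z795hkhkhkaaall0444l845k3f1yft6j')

Pattern: the literal 'hk' repeated 3 times, then one or more of a literal 'a' (lazy), then one or more of a character in [k-o] (captured); then one of [f7q0] (non-capturing group); then one or more of one of [l4] (lazy), then exactly 3 of a character in [4-8]; then the literal 'k3', then zero or more of a digit.
Each match is replaced using the text its own group 1 captured.

'z795hkhkhkaaallf1yft6j'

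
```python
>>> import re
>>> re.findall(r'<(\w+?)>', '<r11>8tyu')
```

['r11']

Matches: at [0:5] match '<r11>', group 1 = 'r11'.
`findall` collects group 1 from the one match (1 total).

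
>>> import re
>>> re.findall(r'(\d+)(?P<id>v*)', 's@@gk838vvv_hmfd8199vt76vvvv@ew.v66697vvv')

`findall` packs the 2 group values into a tuple for every match.

[('838', 'vvv'), ('8199', 'v'), ('76', 'vvvv'), ('66697', 'vvv')]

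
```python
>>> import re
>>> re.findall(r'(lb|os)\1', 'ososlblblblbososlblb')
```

['os', 'lb', 'lb', 'os', 'lb']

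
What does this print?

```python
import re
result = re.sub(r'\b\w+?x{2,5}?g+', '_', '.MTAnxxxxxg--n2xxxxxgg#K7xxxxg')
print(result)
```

._--_#_

The pattern matches a word boundary (`\b`, zero-width); then one or more of a word character (lazy); then 2 to 5 of a literal 'x' (lazy), then one or more of a literal 'g'.
Each match is replaced by '_'.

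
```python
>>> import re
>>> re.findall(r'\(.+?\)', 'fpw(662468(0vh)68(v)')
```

['(662468(0vh)', '(v)']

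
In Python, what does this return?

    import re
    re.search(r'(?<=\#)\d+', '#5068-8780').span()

The lookaround is zero-width — it requires the adjacent text to match without consuming it, so the asserted text isn't part of the match.
`re.search` scans for the first position where the pattern succeeds.
The match spans [1:5] → '5068'.

(1, 5)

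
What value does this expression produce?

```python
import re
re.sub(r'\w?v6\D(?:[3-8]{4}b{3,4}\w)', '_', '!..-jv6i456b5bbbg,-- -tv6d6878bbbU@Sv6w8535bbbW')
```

This matches optionally a word character, then the literal 'v6', then a non-digit; then exactly 4 of a character in [3-8], then 3 to 4 of a literal 'b', then a word character (non-capturing group).
Matches: at [22:34] → 'tv6d6878bbbU'; at [35:47] → 'Sv6w8535bbbW'.
Every occurrence is swapped for '_'.

'!..-jv6i456b5bbbg,-- -_@_'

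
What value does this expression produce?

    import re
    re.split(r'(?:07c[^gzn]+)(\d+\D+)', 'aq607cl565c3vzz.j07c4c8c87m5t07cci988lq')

['aq6', '3vzz.j', '', '8lq', '']

Pattern: the literal '07c', then one or more of any character except [gzn] (non-capturing group); then one or more of a digit, then one or more of a non-digit (captured).
Matches to split on: at [3:17] → '07cl565c3vzz.j'; at [17:39] → '07c4c8c87m5t07cci988lq'.
With a capturing group present, the delimiter's captured portion is kept in the result list.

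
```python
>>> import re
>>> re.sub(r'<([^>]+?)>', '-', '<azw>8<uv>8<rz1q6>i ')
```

`sub` substitutes '-' at each match site.

'-8-8-i '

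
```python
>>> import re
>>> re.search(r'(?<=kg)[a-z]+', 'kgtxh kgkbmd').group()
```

'txh'

Because the assertion is zero-width, the text it checks is not consumed and won't appear in the result.
`re.search` tries every starting position until one works.
The match spans [2:5] → 'txh'.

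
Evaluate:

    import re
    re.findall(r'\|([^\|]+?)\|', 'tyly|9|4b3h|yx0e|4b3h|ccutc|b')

['9', 'yx0e', 'ccutc']

Scanning left to right: at [4:7] match '|9|', group 1 = '9'; at [11:17] match '|yx0e|', group 1 = 'yx0e'; at [21:28] match '|ccutc|', group 1 = 'ccutc'.
With a single group, `findall` returns only what that group captured — 3 items.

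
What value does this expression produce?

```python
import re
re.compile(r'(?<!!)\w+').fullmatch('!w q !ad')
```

A negative assertion filters positions out without eating any characters.
`re.fullmatch` is like wrapping the pattern in `^…$` (in single-line mode).
Here the string isn't matched end-to-end, so the call returns None.

None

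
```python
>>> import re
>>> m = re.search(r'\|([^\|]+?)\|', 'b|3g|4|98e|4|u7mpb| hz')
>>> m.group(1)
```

'3g'

The match spans [1:5] → '|3g|'.
Captured: group 1 = '3g'.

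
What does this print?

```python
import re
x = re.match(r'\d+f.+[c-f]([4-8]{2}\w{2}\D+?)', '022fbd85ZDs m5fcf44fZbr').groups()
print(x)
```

Pattern: one or more of a digit; then the literal 'f', then one or more of any character, then a character in [c-f]; then exactly 2 of a character in [4-8], then exactly 2 of a word character, then one or more of a non-digit (lazy) (captured).
Because the quantifier is non-greedy, it stops expanding at the earliest point where the rest of the pattern can succeed.
`match` is anchored at position 0; if the pattern doesn't fit there, it returns None.
The match spans [0:22] → '022fbd85ZDs m5fcf44fZb'.
Captured: group 1 = '44fZb'.

('44fZb',)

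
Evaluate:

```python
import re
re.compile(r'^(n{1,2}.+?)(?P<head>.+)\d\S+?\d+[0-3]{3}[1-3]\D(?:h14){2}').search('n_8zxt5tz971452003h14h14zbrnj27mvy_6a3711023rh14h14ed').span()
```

(0, 51)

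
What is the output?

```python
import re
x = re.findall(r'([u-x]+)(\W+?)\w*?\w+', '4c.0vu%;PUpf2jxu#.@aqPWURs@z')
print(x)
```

[('vu', '%;')]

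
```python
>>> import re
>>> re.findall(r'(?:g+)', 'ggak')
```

Pattern: one or more of a literal 'g' (non-capturing group).
Walking the string: at [0:2] → 'gg'.
With no groups in the pattern, `findall` gives back each whole match — 1 here.

['gg']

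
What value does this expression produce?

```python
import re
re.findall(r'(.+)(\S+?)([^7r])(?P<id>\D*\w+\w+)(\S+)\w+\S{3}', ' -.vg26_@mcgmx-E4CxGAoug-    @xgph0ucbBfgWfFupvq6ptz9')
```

[(' -.vg26_@mcgmx-E4CxGAoug-    @xgph0ucbBfgWfF', 'u', 'p', 'vq', '6')]

`findall` packs the 5 group values into a tuple for every match.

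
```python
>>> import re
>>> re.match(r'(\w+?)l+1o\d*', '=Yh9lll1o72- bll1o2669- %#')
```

None

`match` is anchored at position 0; if the pattern doesn't fit there, it returns None.
Here the pattern fails at index 0, so the call returns None.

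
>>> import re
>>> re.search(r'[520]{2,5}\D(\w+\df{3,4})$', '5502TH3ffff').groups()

('H3ffff',)

This matches 2 to 5 of one of [520], then a non-digit; then one or more of a word character, then a digit, then 3 to 4 of the literal 'f' (captured); then anchored at the end.
`re.search` scans for the first position where the pattern succeeds.
The match spans [0:11] → '5502TH3ffff'.
Captured: group 1 = 'H3ffff'.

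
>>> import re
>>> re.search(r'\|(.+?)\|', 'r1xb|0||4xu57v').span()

The match spans [4:7] → '|0|'.

(4, 7)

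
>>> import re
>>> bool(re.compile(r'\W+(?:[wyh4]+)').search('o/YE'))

Here the pattern never matches, so the call returns None, and `bool(None)` is False.

False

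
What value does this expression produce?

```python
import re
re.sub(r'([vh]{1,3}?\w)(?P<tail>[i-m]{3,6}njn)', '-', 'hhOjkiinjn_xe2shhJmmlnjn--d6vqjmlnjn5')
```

'-_xe2s---d6-5'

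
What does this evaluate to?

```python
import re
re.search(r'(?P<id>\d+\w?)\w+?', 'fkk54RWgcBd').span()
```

(3, 7)

The pattern matches one or more of a digit, then optionally a word character (captured as 'id'); then one or more of a word character (lazy).
A non-greedy quantifier consumes as few characters as it can — just enough that the remainder of the pattern still matches from where it stops; whatever follows it matches normally.
Unlike `match`, `search` isn't anchored — it looks for the pattern anywhere in the string.
The match spans [3:7] → '54RW'.
Captured: group 1 = '54R'.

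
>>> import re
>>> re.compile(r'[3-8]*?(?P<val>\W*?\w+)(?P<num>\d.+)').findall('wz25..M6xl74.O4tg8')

[('wz2', '5..M6xl74.O4tg8')]

This matches zero or more of a character in [3-8] (lazy); then zero or more of a non-word character (lazy), then one or more of a word character (captured as 'val'); then a digit, then one or more of any character (captured as 'num').
`findall` packs the 2 group values into a tuple for every match.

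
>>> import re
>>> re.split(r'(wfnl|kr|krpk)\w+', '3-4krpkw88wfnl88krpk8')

Alternation isn't longest-match — the leftmost alternative that fits at this position is chosen.
The group in the pattern means `split` returns the separators' captures alongside the pieces.

['3-4', 'kr', '']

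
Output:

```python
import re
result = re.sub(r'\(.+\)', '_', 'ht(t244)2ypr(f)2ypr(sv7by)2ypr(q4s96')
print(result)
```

Every occurrence is swapped for '_'.

ht_2ypr(q4s96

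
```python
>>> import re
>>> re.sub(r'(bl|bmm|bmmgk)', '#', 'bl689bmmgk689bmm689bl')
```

Alternation tries branches left to right and keeps the first one that lets the overall match succeed at that position.
Matches: at [0:2] → 'bl'; at [5:8] → 'bmm'; at [13:16] → 'bmm'; at [19:21] → 'bl'.
`sub` substitutes '#' at each match site.

'#689#gk689#689#'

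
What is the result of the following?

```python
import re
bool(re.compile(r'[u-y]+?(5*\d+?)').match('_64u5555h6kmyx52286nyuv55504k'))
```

False

Pattern: one or more of a character in [u-y] (lazy); then zero or more of a literal '5', then one or more of a digit (lazy) (captured).
`match` is anchored at position 0; if the pattern doesn't fit there, it returns None.
Here the pattern fails at index 0, so the call returns None, and `bool(None)` is False.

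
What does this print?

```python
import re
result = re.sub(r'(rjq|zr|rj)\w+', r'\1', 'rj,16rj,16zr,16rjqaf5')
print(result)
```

rj,16rj,16zr,16rjq

The regex engine tests alternatives in the order written; an earlier branch that matches wins even if a later one would match more.
Each match is replaced using the text its own group 1 captured.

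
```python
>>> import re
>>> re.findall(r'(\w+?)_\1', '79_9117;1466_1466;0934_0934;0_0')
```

['9', '1466', '0934', '0']

A backreference is literal: `\1` must see the identical characters the first group matched.
Scanning left to right: at [1:4] match '9_9', group 1 = '9'; at [8:17] match '1466_1466', group 1 = '1466'; at [18:27] match '0934_0934', group 1 = '0934'; at [28:31] match '0_0', group 1 = '0'.
With a single group, `findall` returns only what that group captured — 4 items.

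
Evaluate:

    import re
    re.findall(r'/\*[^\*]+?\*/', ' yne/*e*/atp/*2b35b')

['/*e*/']

`findall` yields the raw match text (1 of them) because the pattern has no groups.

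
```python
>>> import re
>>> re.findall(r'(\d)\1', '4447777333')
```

['4', '7', '7', '3']

`\1` is not a pattern — it's the concrete string captured by group 1, re-applied verbatim.
Because there's exactly one group, `findall` drops the full match and keeps group 1 from each hit.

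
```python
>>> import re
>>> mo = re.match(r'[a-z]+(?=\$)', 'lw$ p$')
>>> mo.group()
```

'lw'

`re.match` only tries the pattern at the start of the string.
The match spans [0:2] → 'lw'.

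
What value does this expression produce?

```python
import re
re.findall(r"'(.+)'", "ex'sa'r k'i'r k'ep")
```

["sa'r k'i'r k"]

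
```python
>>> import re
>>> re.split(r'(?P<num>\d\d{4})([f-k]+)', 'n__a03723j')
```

['n__a', '03723', 'j', '']

This matches a digit, then exactly 4 of a digit (captured as 'num'); then one or more of a character in [f-k] (captured).
Matches to split on: at [4:10] → '03723j'.
With a capturing group present, the delimiter's captured portion is kept in the result list.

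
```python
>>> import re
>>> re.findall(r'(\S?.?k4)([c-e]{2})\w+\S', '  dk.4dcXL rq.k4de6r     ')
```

[('q.k4', 'de')]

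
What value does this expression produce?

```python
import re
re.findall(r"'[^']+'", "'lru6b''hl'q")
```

`findall` yields the raw match text (2 of them) because the pattern has no groups.

["'lru6b'", "'hl'"]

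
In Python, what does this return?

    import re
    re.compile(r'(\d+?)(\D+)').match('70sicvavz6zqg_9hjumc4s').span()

With `match`, the pattern is implicitly anchored at the beginning.
The match spans [0:9] → '70sicvavz'.

(0, 9)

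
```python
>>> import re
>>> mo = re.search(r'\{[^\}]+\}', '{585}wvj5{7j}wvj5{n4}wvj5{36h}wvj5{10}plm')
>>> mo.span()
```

(0, 5)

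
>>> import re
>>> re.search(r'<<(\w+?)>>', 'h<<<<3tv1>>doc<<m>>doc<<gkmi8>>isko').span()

`re.search` tries every starting position until one works.
The match spans [3:11] → '<<3tv1>>'.
Captured: group 1 = '3tv1'.

(3, 11)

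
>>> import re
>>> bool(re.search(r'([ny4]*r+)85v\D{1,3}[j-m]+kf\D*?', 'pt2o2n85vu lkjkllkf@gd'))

This matches zero or more of one of [ny4], then one or more of the literal 'r' (captured); then the literal '85v', then 1 to 3 of a non-digit, then one or more of a character in [j-m]; then the literal 'kf', then zero or more of a non-digit (lazy).
`re.search` scans for the first position where the pattern succeeds.
Here no position works, so the call returns None, and `bool(None)` is False.

False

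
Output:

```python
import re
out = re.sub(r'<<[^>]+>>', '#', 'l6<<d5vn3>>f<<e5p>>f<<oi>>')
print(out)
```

Matches: at [2:11] → '<<d5vn3>>'; at [12:19] → '<<e5p>>'; at [20:26] → '<<oi>>'.
Every occurrence is swapped for '#'.

l6#f#f#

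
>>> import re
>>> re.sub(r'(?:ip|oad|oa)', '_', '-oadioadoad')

'-_i__'

`|` is ordered: at each position the engine commits to the first alternative that works.
Matches: at [1:4] → 'oad'; at [5:8] → 'oad'; at [8:11] → 'oad'.
`sub` substitutes '_' at each match site.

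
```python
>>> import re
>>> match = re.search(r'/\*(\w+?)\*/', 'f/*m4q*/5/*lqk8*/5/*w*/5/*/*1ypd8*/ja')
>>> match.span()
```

The match spans [1:8] → '/*m4q*/'.

(1, 8)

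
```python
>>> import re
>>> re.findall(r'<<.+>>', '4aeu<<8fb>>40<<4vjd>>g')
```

['<<8fb>>40<<4vjd>>']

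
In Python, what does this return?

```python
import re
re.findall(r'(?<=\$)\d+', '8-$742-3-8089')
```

['742']

The lookaround is zero-width — it requires the adjacent text to match without consuming it, so the asserted text isn't part of the match.
No capturing groups, so `findall` returns the 1 full match string.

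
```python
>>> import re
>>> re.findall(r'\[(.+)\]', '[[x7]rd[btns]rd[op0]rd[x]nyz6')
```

['[x7]rd[btns]rd[op0]rd[x']

Scanning left to right: at [0:25] match '[[x7]rd[btns]rd[op0]rd[x]', group 1 = '[x7]rd[btns]rd[op0]rd[x'.
`findall` collects group 1 from the one match (1 total).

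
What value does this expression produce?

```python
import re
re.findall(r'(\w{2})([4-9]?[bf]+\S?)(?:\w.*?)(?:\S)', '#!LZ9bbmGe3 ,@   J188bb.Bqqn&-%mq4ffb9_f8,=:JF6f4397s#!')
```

[('LZ', '9bbm'), ('18', '8bb.'), ('mq', '4ffb9'), ('JF', '6f4')]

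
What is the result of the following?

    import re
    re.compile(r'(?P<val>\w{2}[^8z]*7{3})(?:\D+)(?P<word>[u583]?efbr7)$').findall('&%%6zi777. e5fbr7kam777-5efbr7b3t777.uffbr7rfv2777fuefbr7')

Multiple groups make `findall` return tuples — one 2-tuple for the one match.

[('6zi777. e5fbr7kam777-5efbr7b3t777.uffbr7rfv2777', 'efbr7')]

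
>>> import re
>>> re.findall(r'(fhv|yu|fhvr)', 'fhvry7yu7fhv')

['fhv', 'yu', 'fhv']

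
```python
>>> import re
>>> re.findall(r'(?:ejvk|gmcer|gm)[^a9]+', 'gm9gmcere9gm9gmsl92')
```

Since nothing is captured, `findall` lists the 2 matched substrings directly.

['gmcere', 'gmsl']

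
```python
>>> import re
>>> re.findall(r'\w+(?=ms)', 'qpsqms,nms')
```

['qpsq', 'n']

The `(?=…)`/`(?<=…)` assertion just peeks at neighbouring text; it doesn't advance the match position.
No capturing groups, so `findall` returns the 2 full match strings.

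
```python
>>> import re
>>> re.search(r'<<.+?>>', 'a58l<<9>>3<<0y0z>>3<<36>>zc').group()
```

'<<9>>'

A `+?`/`*?`/`{m,n}?` starts at its minimum and grows only as far as needed for what follows to match.
The match spans [4:9] → '<<9>>'.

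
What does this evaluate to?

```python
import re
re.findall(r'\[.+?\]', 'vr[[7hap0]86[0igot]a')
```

A non-greedy quantifier consumes as few characters as it can — just enough that the remainder of the pattern still matches from where it stops; whatever follows it matches normally.
Walking the string: at [2:10] → '[[7hap0]'; at [12:19] → '[0igot]'.
Since nothing is captured, `findall` lists the 2 matched substrings directly.

['[[7hap0]', '[0igot]']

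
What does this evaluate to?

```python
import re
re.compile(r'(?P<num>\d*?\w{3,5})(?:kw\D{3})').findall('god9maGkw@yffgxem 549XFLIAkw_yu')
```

['d9maG', '549XFLIA']

This matches zero or more of a digit (lazy), then 3 to 5 of a word character (captured as 'num'); then the literal 'kw', then exactly 3 of a non-digit (non-capturing group).
Scanning left to right: at [2:12] match 'd9maGkw@yf', group 1 = 'd9maG'; at [18:31] match '549XFLIAkw_yu', group 1 = '549XFLIA'.
Because there's exactly one group, `findall` drops the full match and keeps group 1 from each hit.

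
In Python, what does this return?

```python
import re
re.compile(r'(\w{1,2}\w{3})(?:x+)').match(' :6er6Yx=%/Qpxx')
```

None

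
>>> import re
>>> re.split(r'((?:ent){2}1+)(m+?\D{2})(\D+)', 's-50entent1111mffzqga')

['s-50', 'entent1111', 'mff', 'zqga', '']

The pattern matches the literal 'ent' repeated 2 times, then one or more of a literal '1' (captured); then one or more of the literal 'm' (lazy), then exactly 2 of a non-digit (captured); then one or more of a non-digit (captured).
Because the pattern has a capturing group, `split` also inserts each captured text between the pieces.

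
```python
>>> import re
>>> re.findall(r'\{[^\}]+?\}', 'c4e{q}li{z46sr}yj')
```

Scanning left to right: at [3:6] → '{q}'; at [8:15] → '{z46sr}'.
No capturing groups, so `findall` returns the 2 full match strings.

['{q}', '{z46sr}']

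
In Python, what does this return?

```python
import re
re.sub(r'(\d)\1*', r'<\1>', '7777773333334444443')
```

'<7><3><4><3>'

After group 1 captures some text, `\1` only succeeds where that same text appears again.
Each match is replaced using the text its own group 1 captured.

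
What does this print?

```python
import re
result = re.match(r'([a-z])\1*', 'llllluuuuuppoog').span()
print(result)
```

After group 1 captures some text, `\1` only succeeds where that same text appears again.
`match` is anchored at position 0; if the pattern doesn't fit there, it returns None.
The match spans [0:5] → 'lllll'.
Captured: group 1 = 'l'.

(0, 5)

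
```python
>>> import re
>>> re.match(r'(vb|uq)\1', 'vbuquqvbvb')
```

None

`re.match` only tries the pattern at the start of the string.
Here the pattern fails at index 0, so the call returns None.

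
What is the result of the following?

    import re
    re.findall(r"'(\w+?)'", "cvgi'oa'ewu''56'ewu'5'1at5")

['oa', '56', '5']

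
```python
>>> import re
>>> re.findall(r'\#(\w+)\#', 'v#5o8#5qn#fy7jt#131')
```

Scanning left to right: at [1:6] match '#5o8#', group 1 = '5o8'; at [9:16] match '#fy7jt#', group 1 = 'fy7jt'.
`findall` collects group 1 from each match (2 total).

['5o8', 'fy7jt']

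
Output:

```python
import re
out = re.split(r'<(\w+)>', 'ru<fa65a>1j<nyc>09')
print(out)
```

`re.split` interleaves the captured-group text with the surrounding fragments.

['ru', 'fa65a', '1j', 'nyc', '09']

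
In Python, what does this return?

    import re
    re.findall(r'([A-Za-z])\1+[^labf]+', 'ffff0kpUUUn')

['f']

After group 1 captures some text, `\1` only succeeds where that same text appears again.
`findall` collects group 1 from the one match (1 total).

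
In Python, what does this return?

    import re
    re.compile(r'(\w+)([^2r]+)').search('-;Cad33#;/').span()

(2, 10)

The pattern matches one or more of a word character (captured); then one or more of any character except [2r] (captured).
Unlike `match`, `search` isn't anchored — it looks for the pattern anywhere in the string.
The match spans [2:10] → 'Cad33#;/'.
Captured: group 1 = 'Cad33', group 2 = '#;/'.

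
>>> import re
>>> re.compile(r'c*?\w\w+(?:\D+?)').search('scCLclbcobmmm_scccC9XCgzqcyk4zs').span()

(0, 31)

Pattern: zero or more of a literal 'c' (lazy); then a word character, then one or more of a word character; then one or more of a non-digit (lazy) (non-capturing group).
`re.search` scans for the first position where the pattern succeeds.
The match spans [0:31] → 'scCLclbcobmmm_scccC9XCgzqcyk4zs'.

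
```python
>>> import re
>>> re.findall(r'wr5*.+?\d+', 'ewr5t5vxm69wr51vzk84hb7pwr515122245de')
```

['wr5t5', 'wr51vzk84', 'wr515122245']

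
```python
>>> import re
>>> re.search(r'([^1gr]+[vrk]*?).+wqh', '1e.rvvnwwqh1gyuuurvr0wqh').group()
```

This matches one or more of any character except [1gr], then zero or more of one of [vrk] (lazy) (captured); then one or more of any character, then the literal 'wqh'.
`re.search` scans for the first position where the pattern succeeds.
The match spans [1:24] → 'e.rvvnwwqh1gyuuurvr0wqh'.
Captured: group 1 = 'e.'.

'e.rvvnwwqh1gyuuurvr0wqh'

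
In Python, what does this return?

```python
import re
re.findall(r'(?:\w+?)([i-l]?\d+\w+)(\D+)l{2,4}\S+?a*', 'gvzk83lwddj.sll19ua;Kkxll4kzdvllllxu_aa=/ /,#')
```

The pattern matches one or more of a word character (lazy) (non-capturing group); then optionally a character in [i-l], then one or more of a digit, then one or more of a word character (captured); then one or more of a non-digit (captured); then 2 to 4 of the literal 'l', then one or more of a non-whitespace character (lazy), then zero or more of the literal 'a'.
With the lazy modifier that quantifier settles for the fewest repetitions that let the rest of the pattern succeed (the atoms after it are unaffected and can still be greedy).
Walking the string: at [0:16] match 'gvzk83lwddj.sll1', groups = ('k83lwddj', '.s'); at [20:35] match 'Kkxll4kzdvllllx', groups = ('l4kzdvl', 'l').
`findall` packs the 2 group values into a tuple for every match.

[('k83lwddj', '.s'), ('l4kzdvl', 'l')]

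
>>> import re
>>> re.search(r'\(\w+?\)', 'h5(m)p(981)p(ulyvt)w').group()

The match spans [2:5] → '(m)'.

'(m)'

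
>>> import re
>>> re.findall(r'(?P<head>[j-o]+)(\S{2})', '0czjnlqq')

Pattern: one or more of a character in [j-o] (captured as 'head'); then exactly 2 of a non-whitespace character (captured).
`findall` packs the 2 group values into a tuple for every match.

[('jnl', 'qq')]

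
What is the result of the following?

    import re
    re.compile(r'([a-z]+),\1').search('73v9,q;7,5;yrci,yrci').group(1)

'yrci'

`\1` has to match the exact text group 1 already captured.
Unlike `match`, `search` isn't anchored — it looks for the pattern anywhere in the string.
The match spans [11:20] → 'yrci,yrci'.
Captured: group 1 = 'yrci'.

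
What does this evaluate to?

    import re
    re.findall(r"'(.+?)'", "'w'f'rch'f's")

Because there's exactly one group, `findall` drops the full match and keeps group 1 from each hit.

['w', 'rch']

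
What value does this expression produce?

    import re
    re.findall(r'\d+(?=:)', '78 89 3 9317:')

['9317']

The `(?=…)`/`(?<=…)` assertion just peeks at neighbouring text; it doesn't advance the match position.
Walking the string: at [8:12] → '9317'.
`findall` yields the raw match text (1 of them) because the pattern has no groups.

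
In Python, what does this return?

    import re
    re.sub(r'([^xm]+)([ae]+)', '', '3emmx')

'mmx'

Pattern: one or more of any character except [xm] (captured); then one or more of one of [ae] (captured).
Matches: at [0:2] → '3e'.
Each match is replaced by ''.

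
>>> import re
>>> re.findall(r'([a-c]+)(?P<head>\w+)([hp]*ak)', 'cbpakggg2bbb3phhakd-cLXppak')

`findall` packs the 3 group values into a tuple for every match.

[('cb', 'pakggg2bbb3phh', 'ak'), ('c', 'LXpp', 'ak')]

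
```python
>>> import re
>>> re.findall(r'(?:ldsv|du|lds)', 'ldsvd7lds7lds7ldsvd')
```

The regex engine tests alternatives in the order written; an earlier branch that matches wins even if a later one would match more.
Matches: at [0:4] → 'ldsv'; at [6:9] → 'lds'; at [10:13] → 'lds'; at [14:18] → 'ldsv'.
Since nothing is captured, `findall` lists the 4 matched substrings directly.

['ldsv', 'lds', 'lds', 'ldsv']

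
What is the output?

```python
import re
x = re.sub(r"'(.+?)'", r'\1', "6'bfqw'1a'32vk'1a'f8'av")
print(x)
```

6bfqw1a32vk1af8av

The `?` after the quantifier makes it lazy — it takes as little as possible before letting the rest of the pattern try.
Matches: at [1:7] → "'bfqw'"; at [9:15] → "'32vk'"; at [17:21] → "'f8'".
`\1` in the replacement pulls in group 1's text for each match.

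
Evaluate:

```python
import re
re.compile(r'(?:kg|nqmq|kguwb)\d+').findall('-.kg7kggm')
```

Matches: at [2:5] → 'kg7'.
With no groups in the pattern, `findall` gives back each whole match — 1 here.

['kg7']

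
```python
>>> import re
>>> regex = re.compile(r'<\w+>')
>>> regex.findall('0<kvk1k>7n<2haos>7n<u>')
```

['<kvk1k>', '<2haos>', '<u>']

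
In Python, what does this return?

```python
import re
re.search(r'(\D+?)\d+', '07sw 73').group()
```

'sw 73'

This matches one or more of a non-digit (lazy) (captured); then one or more of a digit.
`re.search` scans for the first position where the pattern succeeds.
The match spans [2:7] → 'sw 73'.
Captured: group 1 = 'sw '.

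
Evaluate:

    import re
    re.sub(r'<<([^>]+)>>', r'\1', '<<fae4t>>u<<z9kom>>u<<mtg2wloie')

'fae4tuz9komu<<mtg2wloie'

Matches: at [0:9] → '<<fae4t>>'; at [10:19] → '<<z9kom>>'.
Each match is replaced using the text its own group 1 captured.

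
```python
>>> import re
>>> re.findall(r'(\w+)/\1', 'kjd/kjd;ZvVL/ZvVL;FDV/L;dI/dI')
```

['kjd', 'ZvVL', 'dI']

After group 1 captures some text, `\1` only succeeds where that same text appears again.
Scanning left to right: at [0:7] match 'kjd/kjd', group 1 = 'kjd'; at [8:17] match 'ZvVL/ZvVL', group 1 = 'ZvVL'; at [24:29] match 'dI/dI', group 1 = 'dI'.
With a single group, `findall` returns only what that group captured — 3 items.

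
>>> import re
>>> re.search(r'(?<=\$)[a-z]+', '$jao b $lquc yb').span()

(1, 4)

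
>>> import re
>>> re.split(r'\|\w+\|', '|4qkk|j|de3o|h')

Each match becomes a cut point; 3 segments remain.

['', 'j', 'h']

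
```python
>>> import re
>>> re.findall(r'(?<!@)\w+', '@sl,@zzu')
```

['l', 'zu']

Because the assertion is negative and zero-width, positions next to the forbidden text are skipped.
Scanning left to right: at [2:3] → 'l'; at [6:8] → 'zu'.
With no groups in the pattern, `findall` gives back each whole match — 2 here.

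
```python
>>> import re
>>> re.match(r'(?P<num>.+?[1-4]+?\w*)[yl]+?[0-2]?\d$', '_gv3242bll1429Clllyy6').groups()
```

The match spans [0:21] → '_gv3242bll1429Clllyy6'.
Captured: group 1 = '_gv3242bll1429Cllly'.

('_gv3242bll1429Cllly',)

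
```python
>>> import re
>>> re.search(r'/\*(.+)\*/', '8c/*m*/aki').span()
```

The match spans [2:7] → '/*m*/'.

(2, 7)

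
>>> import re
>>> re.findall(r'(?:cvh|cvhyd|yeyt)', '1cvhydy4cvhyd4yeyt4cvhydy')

['cvh', 'cvh', 'yeyt', 'cvh']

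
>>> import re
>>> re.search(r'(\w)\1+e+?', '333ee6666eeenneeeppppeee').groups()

The match spans [0:4] → '333e'.
Captured: group 1 = '3'.

('3',)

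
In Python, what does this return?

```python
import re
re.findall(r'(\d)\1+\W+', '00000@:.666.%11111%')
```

A backreference is literal: `\1` must see the identical characters the first group matched.
Scanning left to right: at [0:8] match '00000@:.', group 1 = '0'; at [8:13] match '666.%', group 1 = '6'; at [13:19] match '11111%', group 1 = '1'.
With a single group, `findall` returns only what that group captured — 3 items.

['0', '6', '1']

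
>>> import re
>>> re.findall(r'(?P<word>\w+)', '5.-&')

['5']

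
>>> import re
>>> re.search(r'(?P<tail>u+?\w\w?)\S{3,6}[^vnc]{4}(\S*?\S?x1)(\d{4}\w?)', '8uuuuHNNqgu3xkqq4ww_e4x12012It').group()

'uuuuHNNqgu3xkqq4ww_e4x12012I'

The match spans [1:29] → 'uuuuHNNqgu3xkqq4ww_e4x12012I'.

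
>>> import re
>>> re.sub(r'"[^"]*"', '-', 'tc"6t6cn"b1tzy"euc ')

'tc-b1tzy"euc '

Matches: at [2:9] → '"6t6cn"'.
Every occurrence is swapped for '-'.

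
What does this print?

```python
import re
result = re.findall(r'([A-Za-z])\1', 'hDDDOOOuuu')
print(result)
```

The backreference `\1` re-matches whatever the first group consumed, character for character.
Scanning left to right: at [1:3] match 'DD', group 1 = 'D'; at [4:6] match 'OO', group 1 = 'O'; at [7:9] match 'uu', group 1 = 'u'.
With a single group, `findall` returns only what that group captured — 3 items.

['D', 'O', 'u']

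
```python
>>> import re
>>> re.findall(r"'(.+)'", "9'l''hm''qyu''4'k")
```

`findall` collects group 1 from the one match (1 total).

["l''hm''qyu''4"]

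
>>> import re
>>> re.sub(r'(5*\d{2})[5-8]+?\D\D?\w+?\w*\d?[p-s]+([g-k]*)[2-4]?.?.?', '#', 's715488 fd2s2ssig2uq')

`sub` substitutes '#' at each match site.

's71#'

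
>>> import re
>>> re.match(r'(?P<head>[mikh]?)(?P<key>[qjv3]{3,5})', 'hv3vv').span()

(0, 5)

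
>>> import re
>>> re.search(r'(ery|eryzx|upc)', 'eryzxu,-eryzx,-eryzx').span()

(0, 3)

Branches in `(...|...)` are attempted left-to-right; the first branch that allows the whole pattern to succeed is taken.
The match spans [0:3] → 'ery'.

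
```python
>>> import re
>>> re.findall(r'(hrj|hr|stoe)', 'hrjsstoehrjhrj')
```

['hrj', 'stoe', 'hrj', 'hrj']

Branches in `(...|...)` are attempted left-to-right; the first branch that allows the whole pattern to succeed is taken.
Because there's exactly one group, `findall` drops the full match and keeps group 1 from each hit.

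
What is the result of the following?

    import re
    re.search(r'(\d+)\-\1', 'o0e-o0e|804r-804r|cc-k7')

None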